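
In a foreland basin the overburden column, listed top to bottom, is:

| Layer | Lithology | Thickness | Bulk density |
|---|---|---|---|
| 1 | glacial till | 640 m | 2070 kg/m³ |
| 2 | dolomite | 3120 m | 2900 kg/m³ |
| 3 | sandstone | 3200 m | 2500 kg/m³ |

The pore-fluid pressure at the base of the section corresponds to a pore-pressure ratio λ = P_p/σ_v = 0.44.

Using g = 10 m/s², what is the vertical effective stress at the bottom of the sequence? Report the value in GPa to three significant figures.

0.103 GPa

Overburden (lithostatic) stress σ_v:
glacial till: 2070 kg/m³ × 10 m/s² × 640 m = 1.325×10^7 Pa = 13.25 MPa
dolomite: 2900 kg/m³ × 10 m/s² × 3120 m = 9.048×10^7 Pa = 90.48 MPa
sandstone: 2500 kg/m³ × 10 m/s² × 3200 m = 8.000×10^7 Pa = 80.00 MPa
Total = 13.25 + 90.48 + 80.00 = 183.73 MPa
Pore pressure P_p = λ·σ_v = 0.44 × 183.7 MPa = 80.84 MPa
Effective stress σ' = σ_v − P_p = 183.7 − 80.84 = 102.89 MPa = 0.10289 GPa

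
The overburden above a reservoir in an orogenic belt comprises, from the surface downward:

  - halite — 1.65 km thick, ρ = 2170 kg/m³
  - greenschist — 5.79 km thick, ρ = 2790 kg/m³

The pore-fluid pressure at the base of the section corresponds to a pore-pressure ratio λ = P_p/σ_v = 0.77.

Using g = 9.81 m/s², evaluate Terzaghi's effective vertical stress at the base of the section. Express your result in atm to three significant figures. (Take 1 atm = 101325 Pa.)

Overburden (lithostatic) stress σ_v:
halite: 2170 kg/m³ × 9.81 m/s² × 1650 m = 3.512×10^7 Pa = 35.12 MPa
greenschist: 2790 kg/m³ × 9.81 m/s² × 5790 m = 1.585×10^8 Pa = 158.5 MPa
Total = 35.12 + 158.5 = 193.60 MPa
Pore pressure P_p = λ·σ_v = 0.77 × 193.6 MPa = 149.1 MPa
Effective stress σ' = σ_v − P_p = 193.6 − 149.1 = 44.527 MPa = 439.45 atm

439 atm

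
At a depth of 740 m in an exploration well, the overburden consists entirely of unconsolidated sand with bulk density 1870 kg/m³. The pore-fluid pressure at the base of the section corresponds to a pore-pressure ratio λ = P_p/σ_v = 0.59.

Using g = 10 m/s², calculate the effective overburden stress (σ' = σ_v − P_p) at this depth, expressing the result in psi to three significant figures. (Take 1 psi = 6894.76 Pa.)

Overburden (lithostatic) stress σ_v:
unconsolidated sand: 1870 kg/m³ × 10 m/s² × 740 m = 1.384×10^7 Pa = 13.84 MPa
Pore pressure P_p = λ·σ_v = 0.59 × 13.84 MPa = 8.164 MPa
Effective stress σ' = σ_v − P_p = 13.84 − 8.164 = 5.6736 MPa = 822.88 psi

823 psi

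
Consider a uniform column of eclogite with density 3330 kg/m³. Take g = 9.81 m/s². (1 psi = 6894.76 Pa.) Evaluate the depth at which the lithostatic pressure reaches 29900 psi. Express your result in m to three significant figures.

h = P/(ρg) = 29900 psi / (3330 kg/m³ × 9.81 m/s²) = 2.062×10^8 Pa / 32667 Pa/m = 6310.7 m

6310 m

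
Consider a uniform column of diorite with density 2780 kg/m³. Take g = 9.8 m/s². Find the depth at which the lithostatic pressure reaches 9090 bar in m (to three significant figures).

33400 m

h = P/(ρg) = 9090 bar / (2780 kg/m³ × 9.8 m/s²) = 9.090×10^8 Pa / 27244 Pa/m = 33365 m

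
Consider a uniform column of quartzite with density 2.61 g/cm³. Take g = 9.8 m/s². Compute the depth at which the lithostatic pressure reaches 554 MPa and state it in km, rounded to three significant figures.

21.7 km

h = P/(ρg) = 554 MPa / (2610 kg/m³ × 9.8 m/s²) = 5.540×10^8 Pa / 25578 Pa/m = 21659 m
= 21.659 km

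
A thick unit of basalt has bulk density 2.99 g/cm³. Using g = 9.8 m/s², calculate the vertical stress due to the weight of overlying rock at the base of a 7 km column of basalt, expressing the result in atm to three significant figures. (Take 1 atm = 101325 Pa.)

2020 atm

basalt: 2990 kg/m³ × 9.8 m/s² × 7000 m = 2.051×10^8 Pa = 2024 atm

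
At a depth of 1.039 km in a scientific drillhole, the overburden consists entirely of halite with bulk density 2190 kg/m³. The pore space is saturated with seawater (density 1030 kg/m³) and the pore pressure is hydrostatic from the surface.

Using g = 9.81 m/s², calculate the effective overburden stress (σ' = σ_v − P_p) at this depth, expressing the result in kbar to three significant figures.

0.118 kbar

Overburden (lithostatic) stress σ_v:
halite: 2190 kg/m³ × 9.81 m/s² × 1039 m = 2.232×10^7 Pa = 22.32 MPa
Pore pressure P_p = 1030 kg/m³ × 9.81 m/s² × 1039 m = 1.050×10^7 Pa = 10.50 MPa
Effective stress σ' = σ_v − P_p = 22.32 − 10.50 = 11.823 MPa = 0.11823 kbar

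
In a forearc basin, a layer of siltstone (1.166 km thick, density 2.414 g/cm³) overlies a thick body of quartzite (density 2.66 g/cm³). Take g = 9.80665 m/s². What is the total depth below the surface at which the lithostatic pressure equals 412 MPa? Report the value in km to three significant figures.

15.9 km

Pressure at base of upper layers: 2414×9.80665×1166 = 2.760×10^7 Pa = 27.60 MPa
Remaining pressure to be supplied by quartzite: 4.120×10^8 − 2.760×10^7 = 3.844×10^8 Pa
Additional depth in quartzite = 3.844×10^8 Pa / (2660 kg/m³ × 9.80665 m/s²) = 14736 m
Total depth = 1166 m + 14736 m = 15902 m
= 15.902 km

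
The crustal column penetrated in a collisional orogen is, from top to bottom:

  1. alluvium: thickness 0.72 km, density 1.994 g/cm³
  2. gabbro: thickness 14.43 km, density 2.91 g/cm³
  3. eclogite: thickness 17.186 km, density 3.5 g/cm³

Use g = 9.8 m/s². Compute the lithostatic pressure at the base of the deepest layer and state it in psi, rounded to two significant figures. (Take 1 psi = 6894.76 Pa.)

alluvium: 1994 kg/m³ × 9.8 m/s² × 720 m = 1.407×10^7 Pa = 2041 psi
gabbro: 2910 kg/m³ × 9.8 m/s² × 14430 m = 4.115×10^8 Pa = 59685 psi
eclogite: 3500 kg/m³ × 9.8 m/s² × 17186 m = 5.895×10^8 Pa = 85497 psi
Total = 2041 + 59685 + 85497 = 1.4722×10^5 psi

150000 psi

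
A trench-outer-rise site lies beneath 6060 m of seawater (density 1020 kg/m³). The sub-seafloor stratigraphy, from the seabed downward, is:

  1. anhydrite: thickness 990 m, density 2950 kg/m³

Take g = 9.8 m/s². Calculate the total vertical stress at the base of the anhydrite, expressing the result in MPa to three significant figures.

89.2 MPa

seawater: 1020 kg/m³ × 9.8 m/s² × 6060 m = 6.058×10^7 Pa = 60.58 MPa
anhydrite: 2950 kg/m³ × 9.8 m/s² × 990 m = 2.862×10^7 Pa = 28.62 MPa
Total = 60.58 + 28.62 = 89.197 MPa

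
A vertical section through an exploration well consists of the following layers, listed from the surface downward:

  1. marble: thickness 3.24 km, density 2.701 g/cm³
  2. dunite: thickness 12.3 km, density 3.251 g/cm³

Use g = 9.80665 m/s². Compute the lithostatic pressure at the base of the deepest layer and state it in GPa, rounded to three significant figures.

0.478 GPa

marble: 2701 kg/m³ × 9.80665 m/s² × 3240 m = 8.582×10^7 Pa = 0.08582 GPa
dunite: 3251 kg/m³ × 9.80665 m/s² × 12300 m = 3.921×10^8 Pa = 0.3921 GPa
Total = 0.08582 + 0.3921 = 0.47796 GPa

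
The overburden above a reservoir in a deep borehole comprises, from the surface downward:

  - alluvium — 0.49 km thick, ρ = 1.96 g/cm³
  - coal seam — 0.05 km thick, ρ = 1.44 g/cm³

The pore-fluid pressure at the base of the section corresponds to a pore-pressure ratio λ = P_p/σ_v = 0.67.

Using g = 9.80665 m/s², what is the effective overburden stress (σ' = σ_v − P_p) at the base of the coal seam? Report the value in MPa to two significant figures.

3.3 MPa

Overburden (lithostatic) stress σ_v:
alluvium: 1960 kg/m³ × 9.80665 m/s² × 490 m = 9.418×10^6 Pa = 9.418 MPa
coal seam: 1440 kg/m³ × 9.80665 m/s² × 50 m = 7.061×10^5 Pa = 0.7061 MPa
Total = 9.418 + 0.7061 = 10.124 MPa
Pore pressure P_p = λ·σ_v = 0.67 × 10.12 MPa = 6.783 MPa
Effective stress σ' = σ_v − P_p = 10.12 − 6.783 = 3.3410 MPa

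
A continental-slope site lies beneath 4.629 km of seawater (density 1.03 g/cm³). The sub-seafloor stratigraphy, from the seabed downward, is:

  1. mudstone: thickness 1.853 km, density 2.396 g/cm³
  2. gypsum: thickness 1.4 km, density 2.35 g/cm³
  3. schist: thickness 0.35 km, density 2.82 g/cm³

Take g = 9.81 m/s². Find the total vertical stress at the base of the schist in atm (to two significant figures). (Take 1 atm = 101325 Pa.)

seawater: 1030 kg/m³ × 9.81 m/s² × 4629 m = 4.677×10^7 Pa = 461.6 atm
mudstone: 2396 kg/m³ × 9.81 m/s² × 1853 m = 4.355×10^7 Pa = 429.8 atm
gypsum: 2350 kg/m³ × 9.81 m/s² × 1400 m = 3.227×10^7 Pa = 318.5 atm
schist: 2820 kg/m³ × 9.81 m/s² × 350 m = 9.682×10^6 Pa = 95.56 atm
Total = 461.6 + 429.8 + 318.5 + 95.56 = 1305.5 atm

1300 atm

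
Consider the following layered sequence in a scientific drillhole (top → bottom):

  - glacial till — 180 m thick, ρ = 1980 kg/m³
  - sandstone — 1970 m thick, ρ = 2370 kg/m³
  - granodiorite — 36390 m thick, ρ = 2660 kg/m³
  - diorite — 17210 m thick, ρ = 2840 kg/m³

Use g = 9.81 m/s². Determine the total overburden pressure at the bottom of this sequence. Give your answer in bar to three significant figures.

14800 bar

glacial till: 1980 kg/m³ × 9.81 m/s² × 180 m = 3.496×10^6 Pa = 34.96 bar
sandstone: 2370 kg/m³ × 9.81 m/s² × 1970 m = 4.580×10^7 Pa = 458.0 bar
granodiorite: 2660 kg/m³ × 9.81 m/s² × 36390 m = 9.496×10^8 Pa = 9496 bar
diorite: 2840 kg/m³ × 9.81 m/s² × 17210 m = 4.795×10^8 Pa = 4795 bar
Total = 34.96 + 458.0 + 9496 + 4795 = 14784 bar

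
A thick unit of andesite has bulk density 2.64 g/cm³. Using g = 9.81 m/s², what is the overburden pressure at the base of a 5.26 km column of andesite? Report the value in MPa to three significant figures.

136 MPa

andesite: 2640 kg/m³ × 9.81 m/s² × 5260 m = 1.362×10^8 Pa = 136.2 MPa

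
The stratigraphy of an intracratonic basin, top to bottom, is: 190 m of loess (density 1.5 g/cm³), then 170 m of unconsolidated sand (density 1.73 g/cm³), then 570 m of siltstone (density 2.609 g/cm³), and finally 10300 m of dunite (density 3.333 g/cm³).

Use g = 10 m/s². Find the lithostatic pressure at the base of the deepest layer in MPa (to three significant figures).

364 MPa

loess: 1500 kg/m³ × 10 m/s² × 190 m = 2.850×10^6 Pa = 2.850 MPa
unconsolidated sand: 1730 kg/m³ × 10 m/s² × 170 m = 2.941×10^6 Pa = 2.941 MPa
siltstone: 2609 kg/m³ × 10 m/s² × 570 m = 1.487×10^7 Pa = 14.87 MPa
dunite: 3333 kg/m³ × 10 m/s² × 10300 m = 3.433×10^8 Pa = 343.3 MPa
Total = 2.850 + 2.941 + 14.87 + 343.3 = 363.96 MPa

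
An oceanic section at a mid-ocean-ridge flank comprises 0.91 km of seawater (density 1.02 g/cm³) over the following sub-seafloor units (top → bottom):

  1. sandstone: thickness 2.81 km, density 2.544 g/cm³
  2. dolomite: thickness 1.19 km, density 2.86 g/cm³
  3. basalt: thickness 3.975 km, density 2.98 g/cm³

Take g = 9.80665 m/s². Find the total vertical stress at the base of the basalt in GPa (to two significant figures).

0.23 GPa

seawater: 1020 kg/m³ × 9.80665 m/s² × 910 m = 9.103×10^6 Pa = 9.103×10^-3 GPa
sandstone: 2544 kg/m³ × 9.80665 m/s² × 2810 m = 7.010×10^7 Pa = 0.07010 GPa
dolomite: 2860 kg/m³ × 9.80665 m/s² × 1190 m = 3.338×10^7 Pa = 0.03338 GPa
basalt: 2980 kg/m³ × 9.80665 m/s² × 3975 m = 1.162×10^8 Pa = 0.1162 GPa
Total = 9.103×10^-3 + 0.07010 + 0.03338 + 0.1162 = 0.22875 GPa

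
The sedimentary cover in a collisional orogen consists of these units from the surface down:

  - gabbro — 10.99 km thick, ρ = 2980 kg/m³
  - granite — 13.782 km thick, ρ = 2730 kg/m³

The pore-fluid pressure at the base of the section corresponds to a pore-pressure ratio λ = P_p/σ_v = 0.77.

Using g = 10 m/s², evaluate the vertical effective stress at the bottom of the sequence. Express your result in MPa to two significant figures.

Overburden (lithostatic) stress σ_v:
gabbro: 2980 kg/m³ × 10 m/s² × 10990 m = 3.275×10^8 Pa = 327.5 MPa
granite: 2730 kg/m³ × 10 m/s² × 13782 m = 3.762×10^8 Pa = 376.2 MPa
Total = 327.5 + 376.2 = 703.75 MPa
Pore pressure P_p = λ·σ_v = 0.77 × 703.8 MPa = 541.9 MPa
Effective stress σ' = σ_v − P_p = 703.8 − 541.9 = 161.86 MPa

160 MPa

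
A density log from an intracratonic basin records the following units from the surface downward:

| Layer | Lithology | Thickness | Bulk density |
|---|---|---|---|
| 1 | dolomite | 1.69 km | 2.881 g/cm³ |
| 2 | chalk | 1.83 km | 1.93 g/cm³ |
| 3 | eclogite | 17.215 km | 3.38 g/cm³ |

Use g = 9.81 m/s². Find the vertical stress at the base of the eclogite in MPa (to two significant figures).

650 MPa

dolomite: 2881 kg/m³ × 9.81 m/s² × 1690 m = 4.776×10^7 Pa = 47.76 MPa
chalk: 1930 kg/m³ × 9.81 m/s² × 1830 m = 3.465×10^7 Pa = 34.65 MPa
eclogite: 3380 kg/m³ × 9.81 m/s² × 17215 m = 5.708×10^8 Pa = 570.8 MPa
Total = 47.76 + 34.65 + 570.8 = 653.22 MPa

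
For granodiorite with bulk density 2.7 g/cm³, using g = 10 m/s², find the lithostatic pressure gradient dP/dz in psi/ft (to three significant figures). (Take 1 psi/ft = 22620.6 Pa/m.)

dP/dz = ρg = 2700 kg/m³ × 10 m/s² = 27000 Pa/m
= 27000 Pa/m × (1 psi/ft / 22621 Pa/m) = 1.1936 psi/ft

1.19 psi/ft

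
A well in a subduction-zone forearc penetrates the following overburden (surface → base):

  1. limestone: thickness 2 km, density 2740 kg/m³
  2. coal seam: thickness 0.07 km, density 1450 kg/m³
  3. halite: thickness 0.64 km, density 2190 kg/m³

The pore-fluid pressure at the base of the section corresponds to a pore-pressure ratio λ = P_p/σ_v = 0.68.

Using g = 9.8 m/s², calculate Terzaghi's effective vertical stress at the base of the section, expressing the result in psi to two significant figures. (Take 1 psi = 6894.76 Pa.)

3200 psi

Overburden (lithostatic) stress σ_v:
limestone: 2740 kg/m³ × 9.8 m/s² × 2000 m = 5.370×10^7 Pa = 53.70 MPa
coal seam: 1450 kg/m³ × 9.8 m/s² × 70 m = 9.947×10^5 Pa = 0.9947 MPa
halite: 2190 kg/m³ × 9.8 m/s² × 640 m = 1.374×10^7 Pa = 13.74 MPa
Total = 53.70 + 0.9947 + 13.74 = 68.434 MPa
Pore pressure P_p = λ·σ_v = 0.68 × 68.43 MPa = 46.54 MPa
Effective stress σ' = σ_v − P_p = 68.43 − 46.54 = 21.899 MPa = 3176.2 psi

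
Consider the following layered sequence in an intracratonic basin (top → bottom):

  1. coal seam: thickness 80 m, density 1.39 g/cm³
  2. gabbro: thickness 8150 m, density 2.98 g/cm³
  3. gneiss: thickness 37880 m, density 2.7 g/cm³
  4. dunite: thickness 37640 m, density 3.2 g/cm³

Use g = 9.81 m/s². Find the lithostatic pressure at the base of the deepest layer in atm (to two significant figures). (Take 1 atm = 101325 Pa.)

coal seam: 1390 kg/m³ × 9.81 m/s² × 80 m = 1.091×10^6 Pa = 10.77 atm
gabbro: 2980 kg/m³ × 9.81 m/s² × 8150 m = 2.383×10^8 Pa = 2351 atm
gneiss: 2700 kg/m³ × 9.81 m/s² × 37880 m = 1.003×10^9 Pa = 9902 atm
dunite: 3200 kg/m³ × 9.81 m/s² × 37640 m = 1.182×10^9 Pa = 11661 atm
Total = 10.77 + 2351 + 9902 + 11661 = 23926 atm

24000 atm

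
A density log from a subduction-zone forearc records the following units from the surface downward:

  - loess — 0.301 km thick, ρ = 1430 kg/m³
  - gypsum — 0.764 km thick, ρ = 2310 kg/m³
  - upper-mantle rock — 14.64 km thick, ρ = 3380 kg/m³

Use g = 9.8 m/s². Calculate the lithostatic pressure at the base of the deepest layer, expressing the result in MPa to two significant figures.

510 MPa

loess: 1430 kg/m³ × 9.8 m/s² × 301 m = 4.218×10^6 Pa = 4.218 MPa
gypsum: 2310 kg/m³ × 9.8 m/s² × 764 m = 1.730×10^7 Pa = 17.30 MPa
upper-mantle rock: 3380 kg/m³ × 9.8 m/s² × 14640 m = 4.849×10^8 Pa = 484.9 MPa
Total = 4.218 + 17.30 + 484.9 = 506.45 MPa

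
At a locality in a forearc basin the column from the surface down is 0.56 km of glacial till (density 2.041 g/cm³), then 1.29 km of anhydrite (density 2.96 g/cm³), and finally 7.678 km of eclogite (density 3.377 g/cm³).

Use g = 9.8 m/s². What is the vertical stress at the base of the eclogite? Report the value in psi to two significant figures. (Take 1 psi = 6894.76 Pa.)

glacial till: 2041 kg/m³ × 9.8 m/s² × 560 m = 1.120×10^7 Pa = 1625 psi
anhydrite: 2960 kg/m³ × 9.8 m/s² × 1290 m = 3.742×10^7 Pa = 5427 psi
eclogite: 3377 kg/m³ × 9.8 m/s² × 7678 m = 2.541×10^8 Pa = 36854 psi
Total = 1625 + 5427 + 36854 = 43906 psi

44000 psi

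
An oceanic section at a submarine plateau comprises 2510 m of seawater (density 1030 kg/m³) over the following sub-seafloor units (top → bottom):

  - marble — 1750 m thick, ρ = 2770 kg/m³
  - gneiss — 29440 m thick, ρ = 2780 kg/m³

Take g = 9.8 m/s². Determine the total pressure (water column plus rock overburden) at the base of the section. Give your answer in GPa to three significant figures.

seawater: 1030 kg/m³ × 9.8 m/s² × 2510 m = 2.534×10^7 Pa = 0.02534 GPa
marble: 2770 kg/m³ × 9.8 m/s² × 1750 m = 4.751×10^7 Pa = 0.04751 GPa
gneiss: 2780 kg/m³ × 9.8 m/s² × 29440 m = 8.021×10^8 Pa = 0.8021 GPa
Total = 0.02534 + 0.04751 + 0.8021 = 0.87490 GPa

0.875 GPa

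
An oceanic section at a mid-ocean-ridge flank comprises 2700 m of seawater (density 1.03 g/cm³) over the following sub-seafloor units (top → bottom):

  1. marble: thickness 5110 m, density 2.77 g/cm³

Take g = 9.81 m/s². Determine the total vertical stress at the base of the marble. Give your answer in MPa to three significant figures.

seawater: 1030 kg/m³ × 9.81 m/s² × 2700 m = 2.728×10^7 Pa = 27.28 MPa
marble: 2770 kg/m³ × 9.81 m/s² × 5110 m = 1.389×10^8 Pa = 138.9 MPa
Total = 27.28 + 138.9 = 166.14 MPa

166 MPa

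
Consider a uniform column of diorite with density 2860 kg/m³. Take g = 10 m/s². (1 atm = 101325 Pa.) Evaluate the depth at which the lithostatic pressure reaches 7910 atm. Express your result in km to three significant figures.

28.0 km

h = P/(ρg) = 7910 atm / (2860 kg/m³ × 10 m/s²) = 8.015×10^8 Pa / 28600 Pa/m = 28024 m
= 28.024 km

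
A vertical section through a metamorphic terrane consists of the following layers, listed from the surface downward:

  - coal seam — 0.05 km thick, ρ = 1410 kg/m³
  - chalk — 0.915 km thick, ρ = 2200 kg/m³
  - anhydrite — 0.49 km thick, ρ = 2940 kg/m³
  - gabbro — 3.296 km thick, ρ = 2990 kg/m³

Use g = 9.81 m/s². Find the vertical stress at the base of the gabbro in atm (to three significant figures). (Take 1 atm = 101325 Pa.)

coal seam: 1410 kg/m³ × 9.81 m/s² × 50 m = 6.916×10^5 Pa = 6.826 atm
chalk: 2200 kg/m³ × 9.81 m/s² × 915 m = 1.975×10^7 Pa = 194.9 atm
anhydrite: 2940 kg/m³ × 9.81 m/s² × 490 m = 1.413×10^7 Pa = 139.5 atm
gabbro: 2990 kg/m³ × 9.81 m/s² × 3296 m = 9.668×10^7 Pa = 954.1 atm
Total = 6.826 + 194.9 + 139.5 + 954.1 = 1295.3 atm

1300 atm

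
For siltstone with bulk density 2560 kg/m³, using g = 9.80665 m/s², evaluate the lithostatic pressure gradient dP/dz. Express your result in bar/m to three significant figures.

0.251 bar/m

dP/dz = ρg = 2560 kg/m³ × 9.80665 m/s² = 25105 Pa/m
= 25105 Pa/m × (1 bar/m / 1.0000×10^5 Pa/m) = 0.25105 bar/m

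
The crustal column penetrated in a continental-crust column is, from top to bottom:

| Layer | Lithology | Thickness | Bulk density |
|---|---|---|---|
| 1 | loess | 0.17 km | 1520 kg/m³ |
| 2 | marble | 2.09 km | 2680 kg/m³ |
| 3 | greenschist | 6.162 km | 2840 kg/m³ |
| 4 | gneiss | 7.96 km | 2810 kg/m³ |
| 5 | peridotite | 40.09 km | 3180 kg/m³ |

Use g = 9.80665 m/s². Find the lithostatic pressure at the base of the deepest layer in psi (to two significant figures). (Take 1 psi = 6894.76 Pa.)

loess: 1520 kg/m³ × 9.80665 m/s² × 170 m = 2.534×10^6 Pa = 367.5 psi
marble: 2680 kg/m³ × 9.80665 m/s² × 2090 m = 5.493×10^7 Pa = 7967 psi
greenschist: 2840 kg/m³ × 9.80665 m/s² × 6162 m = 1.716×10^8 Pa = 24891 psi
gneiss: 2810 kg/m³ × 9.80665 m/s² × 7960 m = 2.194×10^8 Pa = 31814 psi
peridotite: 3180 kg/m³ × 9.80665 m/s² × 40090 m = 1.250×10^9 Pa = 1.813×10^5 psi
Total = 367.5 + 7967 + 24891 + 31814 + 1.813×10^5 = 2.4637×10^5 psi

250000 psi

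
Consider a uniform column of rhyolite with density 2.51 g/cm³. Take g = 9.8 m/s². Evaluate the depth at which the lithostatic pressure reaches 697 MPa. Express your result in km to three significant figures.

28.3 km

h = P/(ρg) = 697 MPa / (2510 kg/m³ × 9.8 m/s²) = 6.970×10^8 Pa / 24598 Pa/m = 28336 m
= 28.336 km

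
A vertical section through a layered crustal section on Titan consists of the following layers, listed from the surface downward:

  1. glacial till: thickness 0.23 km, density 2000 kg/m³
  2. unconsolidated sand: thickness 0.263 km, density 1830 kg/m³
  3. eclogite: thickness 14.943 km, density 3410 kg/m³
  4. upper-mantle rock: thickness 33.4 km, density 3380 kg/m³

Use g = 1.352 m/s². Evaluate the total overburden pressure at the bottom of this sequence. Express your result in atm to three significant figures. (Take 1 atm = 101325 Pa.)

2200 atm

glacial till: 2000 kg/m³ × 1.352 m/s² × 230 m = 6.219×10^5 Pa = 6.138 atm
unconsolidated sand: 1830 kg/m³ × 1.352 m/s² × 263 m = 6.507×10^5 Pa = 6.422 atm
eclogite: 3410 kg/m³ × 1.352 m/s² × 14943 m = 6.889×10^7 Pa = 679.9 atm
upper-mantle rock: 3380 kg/m³ × 1.352 m/s² × 33400 m = 1.526×10^8 Pa = 1506 atm
Total = 6.138 + 6.422 + 679.9 + 1506 = 2198.8 atm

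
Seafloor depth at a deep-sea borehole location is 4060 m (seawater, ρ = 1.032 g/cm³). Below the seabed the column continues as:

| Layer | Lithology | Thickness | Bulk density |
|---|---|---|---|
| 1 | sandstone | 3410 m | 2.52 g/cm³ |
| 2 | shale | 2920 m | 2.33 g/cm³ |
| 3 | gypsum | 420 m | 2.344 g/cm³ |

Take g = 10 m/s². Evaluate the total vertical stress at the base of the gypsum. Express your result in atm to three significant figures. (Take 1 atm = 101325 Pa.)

2030 atm

seawater: 1032 kg/m³ × 10 m/s² × 4060 m = 4.190×10^7 Pa = 413.5 atm
sandstone: 2520 kg/m³ × 10 m/s² × 3410 m = 8.593×10^7 Pa = 848.1 atm
shale: 2330 kg/m³ × 10 m/s² × 2920 m = 6.804×10^7 Pa = 671.5 atm
gypsum: 2344 kg/m³ × 10 m/s² × 420 m = 9.845×10^6 Pa = 97.16 atm
Total = 413.5 + 848.1 + 671.5 + 97.16 = 2030.2 atm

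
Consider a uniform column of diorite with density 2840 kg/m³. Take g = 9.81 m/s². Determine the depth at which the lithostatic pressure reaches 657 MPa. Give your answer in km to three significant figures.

23.6 km

h = P/(ρg) = 657 MPa / (2840 kg/m³ × 9.81 m/s²) = 6.570×10^8 Pa / 27860 Pa/m = 23582 m
= 23.582 km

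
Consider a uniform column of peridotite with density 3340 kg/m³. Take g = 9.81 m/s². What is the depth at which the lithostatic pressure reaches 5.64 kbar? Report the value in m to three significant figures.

h = P/(ρg) = 5.64 kbar / (3340 kg/m³ × 9.81 m/s²) = 5.640×10^8 Pa / 32765 Pa/m = 17213 m

17200 m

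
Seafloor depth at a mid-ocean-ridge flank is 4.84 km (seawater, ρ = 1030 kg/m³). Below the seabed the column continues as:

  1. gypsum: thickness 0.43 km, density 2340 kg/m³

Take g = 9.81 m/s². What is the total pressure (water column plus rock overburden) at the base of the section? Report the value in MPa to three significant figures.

58.8 MPa

seawater: 1030 kg/m³ × 9.81 m/s² × 4840 m = 4.890×10^7 Pa = 48.90 MPa
gypsum: 2340 kg/m³ × 9.81 m/s² × 430 m = 9.871×10^6 Pa = 9.871 MPa
Total = 48.90 + 9.871 = 58.776 MPa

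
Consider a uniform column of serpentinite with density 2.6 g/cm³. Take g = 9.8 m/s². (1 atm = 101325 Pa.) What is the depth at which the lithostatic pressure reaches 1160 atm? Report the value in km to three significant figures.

4.61 km

h = P/(ρg) = 1160 atm / (2600 kg/m³ × 9.8 m/s²) = 1.175×10^8 Pa / 25480 Pa/m = 4612.9 m
= 4.6129 km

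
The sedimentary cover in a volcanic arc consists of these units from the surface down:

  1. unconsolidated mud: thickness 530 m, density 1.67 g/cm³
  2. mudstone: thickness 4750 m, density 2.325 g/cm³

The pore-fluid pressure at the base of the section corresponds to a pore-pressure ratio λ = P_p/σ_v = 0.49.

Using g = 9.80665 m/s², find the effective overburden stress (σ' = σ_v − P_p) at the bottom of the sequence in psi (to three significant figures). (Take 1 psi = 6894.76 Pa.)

8650 psi

Overburden (lithostatic) stress σ_v:
unconsolidated mud: 1670 kg/m³ × 9.80665 m/s² × 530 m = 8.680×10^6 Pa = 8.680 MPa
mudstone: 2325 kg/m³ × 9.80665 m/s² × 4750 m = 1.083×10^8 Pa = 108.3 MPa
Total = 8.680 + 108.3 = 116.98 MPa
Pore pressure P_p = λ·σ_v = 0.49 × 117.0 MPa = 57.32 MPa
Effective stress σ' = σ_v − P_p = 117.0 − 57.32 = 59.661 MPa = 8653.1 psi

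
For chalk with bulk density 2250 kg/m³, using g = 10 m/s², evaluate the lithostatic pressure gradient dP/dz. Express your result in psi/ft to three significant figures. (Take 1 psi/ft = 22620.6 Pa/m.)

0.995 psi/ft

dP/dz = ρg = 2250 kg/m³ × 10 m/s² = 22500 Pa/m
= 22500 Pa/m × (1 psi/ft / 22621 Pa/m) = 0.99467 psi/ft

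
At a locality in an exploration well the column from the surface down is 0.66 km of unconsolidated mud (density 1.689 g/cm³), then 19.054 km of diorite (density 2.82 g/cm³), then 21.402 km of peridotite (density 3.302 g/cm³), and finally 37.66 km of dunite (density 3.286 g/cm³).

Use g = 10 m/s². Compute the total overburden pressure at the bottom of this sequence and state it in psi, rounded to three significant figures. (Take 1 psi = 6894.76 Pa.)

362000 psi

unconsolidated mud: 1689 kg/m³ × 10 m/s² × 660 m = 1.115×10^7 Pa = 1617 psi
diorite: 2820 kg/m³ × 10 m/s² × 19054 m = 5.373×10^8 Pa = 77932 psi
peridotite: 3302 kg/m³ × 10 m/s² × 21402 m = 7.067×10^8 Pa = 1.025×10^5 psi
dunite: 3286 kg/m³ × 10 m/s² × 37660 m = 1.238×10^9 Pa = 1.795×10^5 psi
Total = 1617 + 77932 + 1.025×10^5 + 1.795×10^5 = 3.6153×10^5 psi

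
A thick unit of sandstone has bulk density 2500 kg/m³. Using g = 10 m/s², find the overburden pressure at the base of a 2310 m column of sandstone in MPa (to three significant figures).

57.8 MPa

sandstone: 2500 kg/m³ × 10 m/s² × 2310 m = 5.775×10^7 Pa = 57.75 MPa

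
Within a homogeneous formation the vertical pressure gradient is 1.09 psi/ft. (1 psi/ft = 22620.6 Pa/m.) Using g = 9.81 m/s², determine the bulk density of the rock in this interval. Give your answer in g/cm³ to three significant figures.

2.51 g/cm³

ρ = (dP/dz)/g = 1.09 psi/ft / 9.81 m/s² = 24656 Pa/m / 9.81 m/s² = 2513.4 kg/m³
= 2.513 g/cm³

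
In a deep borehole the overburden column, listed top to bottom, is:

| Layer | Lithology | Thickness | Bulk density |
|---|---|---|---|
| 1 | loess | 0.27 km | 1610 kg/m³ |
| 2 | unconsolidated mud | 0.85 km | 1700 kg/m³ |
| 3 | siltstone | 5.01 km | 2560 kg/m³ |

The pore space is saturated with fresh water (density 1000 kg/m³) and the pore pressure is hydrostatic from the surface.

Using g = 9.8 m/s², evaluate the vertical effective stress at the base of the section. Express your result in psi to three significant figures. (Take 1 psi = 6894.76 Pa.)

Overburden (lithostatic) stress σ_v:
loess: 1610 kg/m³ × 9.8 m/s² × 270 m = 4.260×10^6 Pa = 4.260 MPa
unconsolidated mud: 1700 kg/m³ × 9.8 m/s² × 850 m = 1.416×10^7 Pa = 14.16 MPa
siltstone: 2560 kg/m³ × 9.8 m/s² × 5010 m = 1.257×10^8 Pa = 125.7 MPa
Total = 4.260 + 14.16 + 125.7 = 144.11 MPa
Pore pressure P_p = 1000 kg/m³ × 9.8 m/s² × 6130 m = 6.007×10^7 Pa = 60.07 MPa
Effective stress σ' = σ_v − P_p = 144.1 − 60.07 = 84.038 MPa = 12189 psi

12200 psi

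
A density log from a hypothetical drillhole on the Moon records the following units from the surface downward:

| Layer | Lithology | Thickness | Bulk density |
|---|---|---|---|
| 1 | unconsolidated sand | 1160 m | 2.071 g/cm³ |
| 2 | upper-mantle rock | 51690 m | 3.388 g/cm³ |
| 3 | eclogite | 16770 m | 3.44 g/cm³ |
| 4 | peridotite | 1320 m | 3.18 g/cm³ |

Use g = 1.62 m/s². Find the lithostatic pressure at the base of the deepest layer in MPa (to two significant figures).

unconsolidated sand: 2071 kg/m³ × 1.62 m/s² × 1160 m = 3.892×10^6 Pa = 3.892 MPa
upper-mantle rock: 3388 kg/m³ × 1.62 m/s² × 51690 m = 2.837×10^8 Pa = 283.7 MPa
eclogite: 3440 kg/m³ × 1.62 m/s² × 16770 m = 9.346×10^7 Pa = 93.46 MPa
peridotite: 3180 kg/m³ × 1.62 m/s² × 1320 m = 6.800×10^6 Pa = 6.800 MPa
Total = 3.892 + 283.7 + 93.46 + 6.800 = 387.85 MPa

390 MPa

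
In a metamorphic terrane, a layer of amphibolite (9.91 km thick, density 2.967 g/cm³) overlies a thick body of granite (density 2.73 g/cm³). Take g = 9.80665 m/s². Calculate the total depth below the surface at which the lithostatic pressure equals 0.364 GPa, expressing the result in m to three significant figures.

12700 m

Pressure at base of upper layers: 2967×9.80665×9910 = 2.883×10^8 Pa = 0.2883 GPa
Remaining pressure to be supplied by granite: 3.640×10^8 − 2.883×10^8 = 7.566×10^7 Pa
Additional depth in granite = 7.566×10^7 Pa / (2730 kg/m³ × 9.80665 m/s²) = 2825.9 m
Total depth = 9910 m + 2825.9 m = 12736 m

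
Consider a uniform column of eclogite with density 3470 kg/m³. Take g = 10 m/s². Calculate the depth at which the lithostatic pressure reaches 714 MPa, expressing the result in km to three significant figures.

20.6 km

h = P/(ρg) = 714 MPa / (3470 kg/m³ × 10 m/s²) = 7.140×10^8 Pa / 34700 Pa/m = 20576 m
= 20.576 km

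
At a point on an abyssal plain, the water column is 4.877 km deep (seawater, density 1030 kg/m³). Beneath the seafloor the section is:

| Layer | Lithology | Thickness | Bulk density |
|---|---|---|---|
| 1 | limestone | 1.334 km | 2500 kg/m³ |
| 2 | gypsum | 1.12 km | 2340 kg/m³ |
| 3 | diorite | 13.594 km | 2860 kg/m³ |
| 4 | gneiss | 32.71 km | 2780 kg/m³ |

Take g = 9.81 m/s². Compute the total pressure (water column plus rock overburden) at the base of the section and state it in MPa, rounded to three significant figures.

seawater: 1030 kg/m³ × 9.81 m/s² × 4877 m = 4.928×10^7 Pa = 49.28 MPa
limestone: 2500 kg/m³ × 9.81 m/s² × 1334 m = 3.272×10^7 Pa = 32.72 MPa
gypsum: 2340 kg/m³ × 9.81 m/s² × 1120 m = 2.571×10^7 Pa = 25.71 MPa
diorite: 2860 kg/m³ × 9.81 m/s² × 13594 m = 3.814×10^8 Pa = 381.4 MPa
gneiss: 2780 kg/m³ × 9.81 m/s² × 32710 m = 8.921×10^8 Pa = 892.1 MPa
Total = 49.28 + 32.72 + 25.71 + 381.4 + 892.1 = 1381.2 MPa

1380 MPa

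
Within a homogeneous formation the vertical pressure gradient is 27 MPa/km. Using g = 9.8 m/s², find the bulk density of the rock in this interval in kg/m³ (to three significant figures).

2760 kg/m³

ρ = (dP/dz)/g = 27 MPa/km / 9.8 m/s² = 27000 Pa/m / 9.8 m/s² = 2755.1 kg/m³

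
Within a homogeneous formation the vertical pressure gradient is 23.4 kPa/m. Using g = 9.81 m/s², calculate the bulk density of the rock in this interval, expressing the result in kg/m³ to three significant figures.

ρ = (dP/dz)/g = 23.4 kPa/m / 9.81 m/s² = 23400 Pa/m / 9.81 m/s² = 2385.3 kg/m³

2390 kg/m³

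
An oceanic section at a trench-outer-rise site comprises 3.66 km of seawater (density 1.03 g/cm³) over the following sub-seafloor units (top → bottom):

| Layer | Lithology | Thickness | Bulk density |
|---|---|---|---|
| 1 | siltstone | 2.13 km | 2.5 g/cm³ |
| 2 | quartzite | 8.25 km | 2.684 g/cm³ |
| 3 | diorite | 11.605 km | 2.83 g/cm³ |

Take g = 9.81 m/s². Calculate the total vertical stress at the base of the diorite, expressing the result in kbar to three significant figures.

seawater: 1030 kg/m³ × 9.81 m/s² × 3660 m = 3.698×10^7 Pa = 0.3698 kbar
siltstone: 2500 kg/m³ × 9.81 m/s² × 2130 m = 5.224×10^7 Pa = 0.5224 kbar
quartzite: 2684 kg/m³ × 9.81 m/s² × 8250 m = 2.172×10^8 Pa = 2.172 kbar
diorite: 2830 kg/m³ × 9.81 m/s² × 11605 m = 3.222×10^8 Pa = 3.222 kbar
Total = 0.3698 + 0.5224 + 2.172 + 3.222 = 6.2862 kbar

6.29 kbar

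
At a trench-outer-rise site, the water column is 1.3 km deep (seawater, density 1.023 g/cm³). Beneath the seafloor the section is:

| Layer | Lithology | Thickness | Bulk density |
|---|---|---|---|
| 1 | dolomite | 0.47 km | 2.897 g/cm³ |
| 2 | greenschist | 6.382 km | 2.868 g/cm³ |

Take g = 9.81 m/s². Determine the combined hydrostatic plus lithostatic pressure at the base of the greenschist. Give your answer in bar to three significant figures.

seawater: 1023 kg/m³ × 9.81 m/s² × 1300 m = 1.305×10^7 Pa = 130.5 bar
dolomite: 2897 kg/m³ × 9.81 m/s² × 470 m = 1.336×10^7 Pa = 133.6 bar
greenschist: 2868 kg/m³ × 9.81 m/s² × 6382 m = 1.796×10^8 Pa = 1796 bar
Total = 130.5 + 133.6 + 1796 = 2059.6 bar

2060 bar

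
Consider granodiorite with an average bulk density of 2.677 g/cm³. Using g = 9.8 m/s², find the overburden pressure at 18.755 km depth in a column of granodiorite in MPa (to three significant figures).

granodiorite: 2677 kg/m³ × 9.8 m/s² × 18755 m = 4.920×10^8 Pa = 492.0 MPa

492 MPa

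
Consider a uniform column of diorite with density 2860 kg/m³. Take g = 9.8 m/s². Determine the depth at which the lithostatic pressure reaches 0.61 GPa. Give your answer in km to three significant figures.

h = P/(ρg) = 0.61 GPa / (2860 kg/m³ × 9.8 m/s²) = 6.100×10^8 Pa / 28028 Pa/m = 21764 m
= 21.764 km

21.8 km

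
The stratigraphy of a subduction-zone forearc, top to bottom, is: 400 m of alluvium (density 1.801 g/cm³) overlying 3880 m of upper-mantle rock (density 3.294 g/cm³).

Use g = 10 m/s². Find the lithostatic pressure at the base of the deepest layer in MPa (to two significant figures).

alluvium: 1801 kg/m³ × 10 m/s² × 400 m = 7.204×10^6 Pa = 7.204 MPa
upper-mantle rock: 3294 kg/m³ × 10 m/s² × 3880 m = 1.278×10^8 Pa = 127.8 MPa
Total = 7.204 + 127.8 = 135.01 MPa

140 MPa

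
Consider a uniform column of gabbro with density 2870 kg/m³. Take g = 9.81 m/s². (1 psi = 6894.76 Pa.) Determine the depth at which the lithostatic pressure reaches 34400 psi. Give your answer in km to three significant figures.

h = P/(ρg) = 34400 psi / (2870 kg/m³ × 9.81 m/s²) = 2.372×10^8 Pa / 28155 Pa/m = 8424.2 m
= 8.4242 km

8.42 km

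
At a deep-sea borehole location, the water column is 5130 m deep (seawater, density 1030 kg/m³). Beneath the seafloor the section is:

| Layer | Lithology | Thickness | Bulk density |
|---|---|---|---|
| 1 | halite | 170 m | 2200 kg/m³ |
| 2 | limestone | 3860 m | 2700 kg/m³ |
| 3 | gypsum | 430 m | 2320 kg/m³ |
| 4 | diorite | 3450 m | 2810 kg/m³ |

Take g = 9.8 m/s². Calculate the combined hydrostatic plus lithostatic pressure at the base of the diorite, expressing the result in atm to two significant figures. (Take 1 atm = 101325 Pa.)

2600 atm

seawater: 1030 kg/m³ × 9.8 m/s² × 5130 m = 5.178×10^7 Pa = 511.1 atm
halite: 2200 kg/m³ × 9.8 m/s² × 170 m = 3.665×10^6 Pa = 36.17 atm
limestone: 2700 kg/m³ × 9.8 m/s² × 3860 m = 1.021×10^8 Pa = 1008 atm
gypsum: 2320 kg/m³ × 9.8 m/s² × 430 m = 9.776×10^6 Pa = 96.49 atm
diorite: 2810 kg/m³ × 9.8 m/s² × 3450 m = 9.501×10^7 Pa = 937.6 atm
Total = 511.1 + 36.17 + 1008 + 96.49 + 937.6 = 2589.3 atm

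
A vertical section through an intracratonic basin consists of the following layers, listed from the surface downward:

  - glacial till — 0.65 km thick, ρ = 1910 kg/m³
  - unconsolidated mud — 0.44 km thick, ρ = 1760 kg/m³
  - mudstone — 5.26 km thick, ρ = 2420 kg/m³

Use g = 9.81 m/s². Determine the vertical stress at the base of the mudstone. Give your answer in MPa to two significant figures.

140 MPa

glacial till: 1910 kg/m³ × 9.81 m/s² × 650 m = 1.218×10^7 Pa = 12.18 MPa
unconsolidated mud: 1760 kg/m³ × 9.81 m/s² × 440 m = 7.597×10^6 Pa = 7.597 MPa
mudstone: 2420 kg/m³ × 9.81 m/s² × 5260 m = 1.249×10^8 Pa = 124.9 MPa
Total = 12.18 + 7.597 + 124.9 = 144.65 MPa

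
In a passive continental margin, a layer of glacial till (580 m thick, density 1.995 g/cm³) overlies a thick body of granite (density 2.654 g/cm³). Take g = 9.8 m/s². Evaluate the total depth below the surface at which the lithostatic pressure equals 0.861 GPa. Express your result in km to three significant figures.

33.2 km

Pressure at base of upper layers: 1995×9.8×580 = 1.134×10^7 Pa = 0.01134 GPa
Remaining pressure to be supplied by granite: 8.610×10^8 − 1.134×10^7 = 8.497×10^8 Pa
Additional depth in granite = 8.497×10^8 Pa / (2654 kg/m³ × 9.8 m/s²) = 32668 m
Total depth = 580 m + 32668 m = 33248 m
= 33.248 km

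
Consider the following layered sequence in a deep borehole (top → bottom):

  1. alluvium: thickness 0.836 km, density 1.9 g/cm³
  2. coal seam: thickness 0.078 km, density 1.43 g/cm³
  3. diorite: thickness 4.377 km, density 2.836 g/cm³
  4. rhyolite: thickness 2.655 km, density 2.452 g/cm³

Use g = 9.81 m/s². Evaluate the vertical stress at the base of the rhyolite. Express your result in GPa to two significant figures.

0.20 GPa

alluvium: 1900 kg/m³ × 9.81 m/s² × 836 m = 1.558×10^7 Pa = 0.01558 GPa
coal seam: 1430 kg/m³ × 9.81 m/s² × 78 m = 1.094×10^6 Pa = 1.094×10^-3 GPa
diorite: 2836 kg/m³ × 9.81 m/s² × 4377 m = 1.218×10^8 Pa = 0.1218 GPa
rhyolite: 2452 kg/m³ × 9.81 m/s² × 2655 m = 6.386×10^7 Pa = 0.06386 GPa
Total = 0.01558 + 1.094×10^-3 + 0.1218 + 0.06386 = 0.20231 GPa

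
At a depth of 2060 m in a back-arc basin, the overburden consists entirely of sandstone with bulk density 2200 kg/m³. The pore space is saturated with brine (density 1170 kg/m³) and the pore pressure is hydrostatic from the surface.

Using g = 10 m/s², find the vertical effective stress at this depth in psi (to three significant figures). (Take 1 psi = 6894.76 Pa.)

3080 psi

Overburden (lithostatic) stress σ_v:
sandstone: 2200 kg/m³ × 10 m/s² × 2060 m = 4.532×10^7 Pa = 45.32 MPa
Pore pressure P_p = 1170 kg/m³ × 10 m/s² × 2060 m = 2.410×10^7 Pa = 24.10 MPa
Effective stress σ' = σ_v − P_p = 45.32 − 24.10 = 21.218 MPa = 3077.4 psi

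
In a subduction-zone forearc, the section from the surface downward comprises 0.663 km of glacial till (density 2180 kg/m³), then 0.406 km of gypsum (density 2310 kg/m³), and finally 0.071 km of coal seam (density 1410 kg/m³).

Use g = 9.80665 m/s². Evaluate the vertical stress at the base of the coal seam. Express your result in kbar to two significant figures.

0.24 kbar

glacial till: 2180 kg/m³ × 9.80665 m/s² × 663 m = 1.417×10^7 Pa = 0.1417 kbar
gypsum: 2310 kg/m³ × 9.80665 m/s² × 406 m = 9.197×10^6 Pa = 0.09197 kbar
coal seam: 1410 kg/m³ × 9.80665 m/s² × 71 m = 9.817×10^5 Pa = 9.817×10^-3 kbar
Total = 0.1417 + 0.09197 + 9.817×10^-3 = 0.24353 kbar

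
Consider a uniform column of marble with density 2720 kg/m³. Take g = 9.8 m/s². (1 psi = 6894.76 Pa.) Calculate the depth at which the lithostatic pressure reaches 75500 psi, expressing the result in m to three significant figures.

19500 m

h = P/(ρg) = 75500 psi / (2720 kg/m³ × 9.8 m/s²) = 5.206×10^8 Pa / 26656 Pa/m = 19529 m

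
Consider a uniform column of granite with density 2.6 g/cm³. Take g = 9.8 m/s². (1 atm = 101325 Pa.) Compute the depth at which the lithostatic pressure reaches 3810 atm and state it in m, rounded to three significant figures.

h = P/(ρg) = 3810 atm / (2600 kg/m³ × 9.8 m/s²) = 3.860×10^8 Pa / 25480 Pa/m = 15151 m

15200 m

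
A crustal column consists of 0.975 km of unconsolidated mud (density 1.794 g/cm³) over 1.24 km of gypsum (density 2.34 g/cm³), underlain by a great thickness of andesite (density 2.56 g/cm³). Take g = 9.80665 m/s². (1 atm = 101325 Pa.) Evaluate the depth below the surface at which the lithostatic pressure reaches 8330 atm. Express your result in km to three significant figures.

34.0 km

Pressure at base of upper layers: 1794×9.80665×975 + 2340×9.80665×1240 = 4.561×10^7 Pa = 450.1 atm
Remaining pressure to be supplied by andesite: 8.440×10^8 − 4.561×10^7 = 7.984×10^8 Pa
Additional depth in andesite = 7.984×10^8 Pa / (2560 kg/m³ × 9.80665 m/s²) = 31804 m
Total depth = 2215 m + 31804 m = 34019 m
= 34.019 km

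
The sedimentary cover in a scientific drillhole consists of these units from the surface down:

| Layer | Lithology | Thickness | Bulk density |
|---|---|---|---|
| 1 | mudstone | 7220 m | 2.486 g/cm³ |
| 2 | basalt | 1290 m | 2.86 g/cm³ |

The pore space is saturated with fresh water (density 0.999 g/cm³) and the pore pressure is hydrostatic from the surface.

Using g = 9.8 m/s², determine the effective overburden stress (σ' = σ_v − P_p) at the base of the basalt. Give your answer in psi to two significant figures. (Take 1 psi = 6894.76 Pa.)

Overburden (lithostatic) stress σ_v:
mudstone: 2486 kg/m³ × 9.8 m/s² × 7220 m = 1.759×10^8 Pa = 175.9 MPa
basalt: 2860 kg/m³ × 9.8 m/s² × 1290 m = 3.616×10^7 Pa = 36.16 MPa
Total = 175.9 + 36.16 = 212.06 MPa
Pore pressure P_p = 999 kg/m³ × 9.8 m/s² × 8510 m = 8.331×10^7 Pa = 83.31 MPa
Effective stress σ' = σ_v − P_p = 212.1 − 83.31 = 128.74 MPa = 18672 psi

19000 psi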